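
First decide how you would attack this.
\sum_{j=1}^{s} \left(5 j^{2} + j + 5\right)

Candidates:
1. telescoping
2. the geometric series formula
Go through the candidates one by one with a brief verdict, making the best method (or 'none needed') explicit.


Best approach: no special technique — every summand is a constant multiple of a power of j — apply the standard power-sum identities one degree at a time.
- telescoping: the terms as presented offer no neighboring cancellation — a telescoping rewrite may exist, but the displayed structure does not hand one over.
- the geometric series formula — consecutive terms are not related by a fixed multiplier.


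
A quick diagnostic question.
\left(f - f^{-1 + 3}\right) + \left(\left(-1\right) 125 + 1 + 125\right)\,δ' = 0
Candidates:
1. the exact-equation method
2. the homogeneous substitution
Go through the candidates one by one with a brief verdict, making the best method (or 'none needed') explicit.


Best approach: no special technique — the slope is a pure function of f; integrate both sides and be done.
- the exact-equation method: the unknown never enters the equation — exactness holds emptily, with nothing for the method to add.
- the homogeneous substitution — the slope is not a function of the ratio of the variables alone.


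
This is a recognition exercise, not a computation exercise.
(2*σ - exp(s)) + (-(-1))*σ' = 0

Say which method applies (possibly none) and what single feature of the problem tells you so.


Best approach: a linear integrating factor — σ enters only linearly with coefficient 2; multiply by exp of the integral of 2 and the left side becomes one derivative.


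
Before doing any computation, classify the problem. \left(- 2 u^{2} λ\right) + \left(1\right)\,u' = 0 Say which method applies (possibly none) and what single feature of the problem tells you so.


Best approach: separation of variables — all dependence on the two variables factors apart, the defining separable shape.


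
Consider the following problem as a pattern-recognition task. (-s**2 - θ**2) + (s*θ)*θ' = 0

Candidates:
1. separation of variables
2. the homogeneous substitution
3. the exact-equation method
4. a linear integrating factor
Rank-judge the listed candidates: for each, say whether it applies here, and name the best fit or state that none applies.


Verdict: the homogeneous substitution — solved for the derivative, the right side is unchanged under scaling s and θ together — it depends only on the ratio θ/s, so substitute a single ratio variable. A Bernoulli substitution is a fair alternative on this equation directly; the homogeneous reading takes it as given.
- separation of variables: the two dependences do not factor apart.
- the homogeneous substitution: yes — fits the structure here.
- the exact-equation method: the mixed-partials test fails on this split — it is not an exact differential as presented.
- a linear integrating factor: the unknown enters nonlinearly (through a power, a denominator, or a transcendental function), which the linear integrating-factor recipe cannot absorb as-is — any repair would come from a preliminary substitution, not the factor.


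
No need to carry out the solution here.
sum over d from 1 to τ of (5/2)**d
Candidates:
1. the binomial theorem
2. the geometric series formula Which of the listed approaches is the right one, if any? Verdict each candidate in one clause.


Diagnosis: the geometric series formula — the ratio of consecutive terms is the constant 5/2, independent of the index — a geometric sum.
- the binomial theorem — the terms do not reassemble into a binomial power.
- the geometric series formula: yes — fits the structure here.


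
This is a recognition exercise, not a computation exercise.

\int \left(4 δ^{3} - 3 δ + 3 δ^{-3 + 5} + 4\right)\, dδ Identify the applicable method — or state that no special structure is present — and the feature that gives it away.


Method: no special technique — the integrand is a sum of constant multiples of powers of δ — integrate term by term.


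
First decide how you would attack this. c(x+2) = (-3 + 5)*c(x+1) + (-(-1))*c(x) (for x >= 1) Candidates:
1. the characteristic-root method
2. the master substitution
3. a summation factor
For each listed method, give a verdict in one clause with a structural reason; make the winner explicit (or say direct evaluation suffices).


Method: the characteristic-root method — shift-invariance with fixed coefficients calls for exponential trials; the characteristic polynomial finds every r^x.
- the characteristic-root method — yes — fits the structure here.
- the master substitution — there is no divide-the-index recursive argument.
- a summation factor: a summation factor telescopes one-step recursions; this one carries higher-order memory.


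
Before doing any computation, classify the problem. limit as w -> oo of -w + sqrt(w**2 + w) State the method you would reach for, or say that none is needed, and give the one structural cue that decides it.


Method: conjugate multiplication — an infinity-minus-infinity difference with a surviving radical — multiply by the conjugate to cancel the divergence.


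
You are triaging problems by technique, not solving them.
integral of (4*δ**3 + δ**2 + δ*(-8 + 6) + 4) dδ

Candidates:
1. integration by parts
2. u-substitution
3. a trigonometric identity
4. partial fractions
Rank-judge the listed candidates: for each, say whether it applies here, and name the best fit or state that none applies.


Technique: no special technique — the integrand is a sum of constant multiples of powers of δ — integrate term by term.
- integration by parts: splitting off a factor buys nothing — the integrand integrates directly without parts.
- u-substitution: any workable substitution here is cosmetic — the integrand is already in directly integrable form.
- a trigonometric identity — with no trigonometric functions present, identity rewriting has no target.
- partial fractions: the expression is not a ratio of polynomials that decomposes further.


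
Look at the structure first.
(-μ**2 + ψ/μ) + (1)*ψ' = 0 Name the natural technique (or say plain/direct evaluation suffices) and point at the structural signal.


Diagnosis: a linear integrating factor — the unknown enters only to the first power against a nonzero forcing term — the integrating-factor template applies directly.


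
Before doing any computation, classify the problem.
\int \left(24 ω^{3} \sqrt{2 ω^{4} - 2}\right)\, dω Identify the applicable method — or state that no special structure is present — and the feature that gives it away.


Technique: u-substitution — differentiating the inner expression 2 ω^{4} - 2 produces the factor 24 ω^{3} up to a constant multiple, so substituting u = 2 ω^{4} - 2 reduces everything to a one-variable integral in u.


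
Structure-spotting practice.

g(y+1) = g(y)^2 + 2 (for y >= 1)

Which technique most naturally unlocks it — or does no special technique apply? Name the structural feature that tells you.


Diagnosis: no special technique — no ansatz, no master substitution, no summation factor survives the nonlinearity here.


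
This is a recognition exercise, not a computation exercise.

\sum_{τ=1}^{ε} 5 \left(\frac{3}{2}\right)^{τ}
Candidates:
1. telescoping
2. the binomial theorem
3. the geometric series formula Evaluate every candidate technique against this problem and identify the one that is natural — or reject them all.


Method: the geometric series formula — check a ratio of consecutive terms: it is \frac{3}{2}, independent of the index, so the geometric formula closes the sum.
- telescoping — in the displayed form, no term reappears at a neighboring index to cancel against.
- the binomial theorem: the terms lack the binomial-coefficient-weighted complementary-power pattern of an expansion.
- the geometric series formula — applicable, and directly so.


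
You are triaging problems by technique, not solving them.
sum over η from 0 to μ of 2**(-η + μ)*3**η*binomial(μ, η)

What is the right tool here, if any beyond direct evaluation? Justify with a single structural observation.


Method: the binomial theorem — terms weighting binomial(μ, η) against matched powers of 3 and 2 reassemble into (3 + 2)^μ by the binomial theorem.


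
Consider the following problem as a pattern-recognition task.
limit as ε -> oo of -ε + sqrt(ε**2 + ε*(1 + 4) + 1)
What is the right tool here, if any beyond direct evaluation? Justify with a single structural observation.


Best approach: conjugate multiplication — the ∞ − ∞ radical form is the exact trigger for the conjugate maneuver.


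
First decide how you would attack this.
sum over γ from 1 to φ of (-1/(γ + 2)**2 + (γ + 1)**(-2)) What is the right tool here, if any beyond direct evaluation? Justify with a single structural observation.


Diagnosis: telescoping — this sum is a zipper: each term contributes (γ + 1)**(-2) and removes the next index's value, which the following term puts back, closing term by term.


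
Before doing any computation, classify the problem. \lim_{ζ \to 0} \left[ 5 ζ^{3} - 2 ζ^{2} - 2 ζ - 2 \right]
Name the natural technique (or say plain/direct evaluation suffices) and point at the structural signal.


Best approach: no special technique — the expression is continuous at the evaluation point — substitute directly; no indeterminate form appears.


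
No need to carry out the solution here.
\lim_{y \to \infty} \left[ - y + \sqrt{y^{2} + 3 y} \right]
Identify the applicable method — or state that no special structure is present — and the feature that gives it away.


Technique: conjugate multiplication — turning the difference into a conjugate-rationalized ratio makes the limit readable.


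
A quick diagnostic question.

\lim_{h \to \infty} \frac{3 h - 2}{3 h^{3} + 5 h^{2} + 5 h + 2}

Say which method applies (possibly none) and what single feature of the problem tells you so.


Method: dominant-term comparison — divide by the highest power of h present: lower-order terms vanish and the dominant ratio remains. As a single quotient, the ∞/∞ shape would yield to repeated differentiation as well — the growth comparison gets there in one look.


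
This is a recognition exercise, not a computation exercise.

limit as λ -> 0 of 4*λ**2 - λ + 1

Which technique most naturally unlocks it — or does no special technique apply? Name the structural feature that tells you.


Method: no special technique — the expression is continuous at the evaluation point — substitute directly; no indeterminate form appears.


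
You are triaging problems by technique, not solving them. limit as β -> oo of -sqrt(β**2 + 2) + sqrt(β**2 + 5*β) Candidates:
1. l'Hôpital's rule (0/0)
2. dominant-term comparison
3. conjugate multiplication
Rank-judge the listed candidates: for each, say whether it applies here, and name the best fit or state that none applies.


Best approach: conjugate multiplication — divergence minus divergence hides a finite answer — expose it by pairing sqrt(β**2 + 5*β) - sqrt(β**2 + 2) with its conjugate.
- l'Hôpital's rule (0/0): no quotient structure at all: the clash is ∞ minus ∞, which rationalizing converts into a tractable ratio.
- dominant-term comparison: no dominant power emerges to decide the limit by degree comparison.
- conjugate multiplication — a fit — the right tool for this form.


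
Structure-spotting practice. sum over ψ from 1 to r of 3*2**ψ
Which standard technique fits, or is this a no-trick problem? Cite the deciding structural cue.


Diagnosis: the geometric series formula — each summand is the previous one scaled by 2; that constant multiplier is itself the geometric structure.


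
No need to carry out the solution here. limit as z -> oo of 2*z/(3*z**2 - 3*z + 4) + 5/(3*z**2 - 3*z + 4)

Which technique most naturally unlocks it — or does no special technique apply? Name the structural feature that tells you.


Diagnosis: dominant-term comparison — growth-rate triage: the leading powers of z decide the limit, everything else is noise. As a single quotient, the ∞/∞ shape would yield to repeated differentiation as well — the growth comparison gets there in one look.


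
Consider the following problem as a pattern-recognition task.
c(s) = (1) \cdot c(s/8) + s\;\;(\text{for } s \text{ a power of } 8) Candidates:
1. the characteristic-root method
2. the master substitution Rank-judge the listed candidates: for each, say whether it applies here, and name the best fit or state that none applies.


Verdict: the master substitution — the argument shrinks by the factor 8, so measure the index on a logarithmic scale and the recursion becomes a shift.
- the characteristic-root method: a divided-index call is not the fixed-shift linear shape that characteristic roots solve.
- the master substitution: applicable, and directly so.


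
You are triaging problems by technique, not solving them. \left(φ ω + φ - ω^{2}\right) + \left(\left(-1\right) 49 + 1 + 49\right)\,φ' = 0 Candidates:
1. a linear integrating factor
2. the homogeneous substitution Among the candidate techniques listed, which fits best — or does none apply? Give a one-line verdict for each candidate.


Technique: a linear integrating factor — linear in the unknown with genuine forcing: multiply through by the exponential of the integrated coefficient and the left side closes into one derivative.
- a linear integrating factor: applicable, and directly so.
- the homogeneous substitution: the ratio substitution does not collapse this equation.


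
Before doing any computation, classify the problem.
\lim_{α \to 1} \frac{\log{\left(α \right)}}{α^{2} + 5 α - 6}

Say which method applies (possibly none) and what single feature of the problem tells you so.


Verdict: l'Hôpital's rule (0/0) — plug in 1: top and bottom both hit zero, so differentiate each and retry. A local series expansion at the point resolves it as well; the rule is the packaged version of that step.


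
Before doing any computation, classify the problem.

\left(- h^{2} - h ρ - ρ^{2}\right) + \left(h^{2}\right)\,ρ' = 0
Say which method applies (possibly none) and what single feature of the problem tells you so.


Method: the homogeneous substitution — scaling h and ρ together leaves the slope fixed — it depends only on ρ/h, so substitute the ratio.


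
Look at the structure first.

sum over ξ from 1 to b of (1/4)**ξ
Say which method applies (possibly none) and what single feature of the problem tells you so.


Diagnosis: the geometric series formula — term-over-term division gives 1/4 every time — index-free ratio, geometric sum formula applies.


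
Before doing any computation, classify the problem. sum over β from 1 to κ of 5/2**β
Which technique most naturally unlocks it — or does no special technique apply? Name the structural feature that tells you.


Method: the geometric series formula — consecutive terms stand in a fixed index-free ratio — the geometric sum formula closes it.


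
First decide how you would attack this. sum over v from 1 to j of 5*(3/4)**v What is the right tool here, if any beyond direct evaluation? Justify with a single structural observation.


Method: the geometric series formula — consecutive terms stand in a fixed index-free ratio — the geometric sum formula closes it.


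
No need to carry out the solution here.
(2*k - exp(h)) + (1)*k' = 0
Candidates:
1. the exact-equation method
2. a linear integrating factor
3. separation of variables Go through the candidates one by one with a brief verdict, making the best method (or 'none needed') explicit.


Best approach: a linear integrating factor — the equation is linear in k with coefficient 2; multiplying by the integrating factor exp(∫2) makes the left side a perfect derivative.
- the exact-equation method: the cross partial derivatives disagree, so no single potential exists.
- a linear integrating factor — yes, a natural case for it.
- separation of variables — the two dependences are entangled, not a clean product of one-variable pieces.


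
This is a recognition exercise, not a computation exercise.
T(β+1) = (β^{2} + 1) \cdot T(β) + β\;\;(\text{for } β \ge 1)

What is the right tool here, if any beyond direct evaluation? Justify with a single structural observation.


Technique: a summation factor — because the multiplier β^{2} + 1 is index-dependent, divide through by its running product and sum the resulting differences.


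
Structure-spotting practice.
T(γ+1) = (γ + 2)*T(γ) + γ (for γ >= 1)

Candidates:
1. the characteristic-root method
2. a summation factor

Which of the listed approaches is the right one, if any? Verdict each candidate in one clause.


Best approach: a summation factor — the coefficient γ + 2 drifts with the index, so no fixed root exists; normalizing by the cumulative product telescopes it.
- the characteristic-root method: the coefficients vary with the index, breaking the constant-coefficient structure the method needs.
- a summation factor — a fit — the right tool for this form.


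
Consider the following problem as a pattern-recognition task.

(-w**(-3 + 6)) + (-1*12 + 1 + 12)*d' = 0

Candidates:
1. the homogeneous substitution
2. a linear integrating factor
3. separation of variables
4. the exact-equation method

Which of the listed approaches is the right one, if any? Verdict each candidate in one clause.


Technique: no special technique — solved for the derivative, d never appears on the right — this is a direct integration in w, not a differential-equations problem at heart.
- the homogeneous substitution: the slope does not depend on the ratio of the variables alone.
- a linear integrating factor — the linear template holds only trivially here (the unknown is absent, so the coefficient is zero) — the method is not the natural label.
- separation of variables — with no unknown in the slope, separating variables is a formality — the equation integrates directly.
- the exact-equation method — no dependence on the unknown anywhere: exactness is a label without content here.


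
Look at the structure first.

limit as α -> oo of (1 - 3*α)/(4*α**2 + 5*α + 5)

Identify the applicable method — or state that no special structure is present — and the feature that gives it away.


Technique: dominant-term comparison — at large α only the top-degree terms survive; compare the leading terms and the limit falls out. As a single quotient, the ∞/∞ shape would yield to repeated differentiation as well — the growth comparison gets there in one look.


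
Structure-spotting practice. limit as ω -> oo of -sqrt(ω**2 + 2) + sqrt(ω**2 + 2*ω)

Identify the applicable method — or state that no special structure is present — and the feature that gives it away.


Method: conjugate multiplication — divergence minus divergence hides a finite answer — expose it by pairing sqrt(ω**2 + 2*ω) - sqrt(ω**2 + 2) with its conjugate.


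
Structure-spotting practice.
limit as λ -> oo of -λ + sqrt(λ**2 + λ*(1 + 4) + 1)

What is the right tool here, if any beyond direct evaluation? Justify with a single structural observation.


Diagnosis: conjugate multiplication — the ∞ − ∞ radical form is the exact trigger for the conjugate maneuver.


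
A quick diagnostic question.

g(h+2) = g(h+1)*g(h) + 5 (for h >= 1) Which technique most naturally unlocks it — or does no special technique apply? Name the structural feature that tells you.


Diagnosis: no special technique — the map from one term to the next is curved, not linear, so linear closed-form machinery does not attach.


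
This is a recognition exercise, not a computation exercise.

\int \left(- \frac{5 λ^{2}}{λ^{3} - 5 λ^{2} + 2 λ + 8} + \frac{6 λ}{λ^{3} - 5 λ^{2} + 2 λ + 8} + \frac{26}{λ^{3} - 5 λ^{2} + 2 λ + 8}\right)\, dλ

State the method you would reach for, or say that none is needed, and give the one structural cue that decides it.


Best approach: partial fractions — each factor of λ^{3} - 5 λ^{2} + 2 λ + 8 owns one elementary piece of the integrand — separate them and integrate piecewise.


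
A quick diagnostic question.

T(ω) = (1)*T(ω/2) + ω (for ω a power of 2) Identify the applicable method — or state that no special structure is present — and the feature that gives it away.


Verdict: the master substitution — the recursive call is at index ω/2 rather than a shift, a divide-and-conquer shape — substituting ω = 2^m linearizes it.


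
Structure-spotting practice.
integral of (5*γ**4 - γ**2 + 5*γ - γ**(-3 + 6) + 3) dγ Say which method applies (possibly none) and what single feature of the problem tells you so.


Best approach: no special technique — nothing composite, nothing rational, nothing trigonometric — each constant-multiple power of γ integrates by the power rule alone.


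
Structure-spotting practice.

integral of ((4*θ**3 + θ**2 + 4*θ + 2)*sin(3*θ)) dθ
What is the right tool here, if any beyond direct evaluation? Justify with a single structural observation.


Technique: integration by parts — a polynomial factor 4*θ**3 + θ**2 + 4*θ + 2 multiplies sin(3*θ); differentiating 4*θ**3 + θ**2 + 4*θ + 2 lowers its degree while sin(3*θ) integrates cleanly, so parts wins.


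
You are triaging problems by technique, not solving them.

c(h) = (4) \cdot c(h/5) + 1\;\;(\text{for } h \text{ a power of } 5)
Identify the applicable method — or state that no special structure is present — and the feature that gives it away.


Diagnosis: the master substitution — treat m = log base 5 of h as the new clock: one recursion step advances m by one while h scales by 5.


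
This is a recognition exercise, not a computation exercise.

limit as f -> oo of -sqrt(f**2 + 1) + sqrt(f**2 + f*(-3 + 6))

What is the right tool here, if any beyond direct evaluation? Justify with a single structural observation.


Diagnosis: conjugate multiplication — sqrt(f**2 + f*(-3 + 6)) and sqrt(f**2 + 1) both blow up, but their difference is tame once the conjugate rationalizes it.


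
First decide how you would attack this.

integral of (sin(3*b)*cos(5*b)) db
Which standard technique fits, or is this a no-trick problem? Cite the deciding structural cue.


Best approach: a trigonometric identity — cross-frequency products like sin(3*b)*cos(5*b) are the textbook product-to-sum case — the identity converts them to directly integrable sinusoids.


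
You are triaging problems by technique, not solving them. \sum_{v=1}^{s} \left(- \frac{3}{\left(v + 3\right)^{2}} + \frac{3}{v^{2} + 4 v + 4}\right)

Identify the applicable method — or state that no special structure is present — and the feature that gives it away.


Diagnosis: telescoping — each term adds \frac{3}{v^{2} + 4 v + 4} and subtracts the same expression advanced one index; that subtracted piece cancels against the next term's added copy — only the boundary terms survive.


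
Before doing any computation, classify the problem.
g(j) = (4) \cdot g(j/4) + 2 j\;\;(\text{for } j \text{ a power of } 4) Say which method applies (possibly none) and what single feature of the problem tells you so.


Verdict: the master substitution — treat m = log base 4 of j as the new clock: one recursion step advances m by one while j scales by 4.


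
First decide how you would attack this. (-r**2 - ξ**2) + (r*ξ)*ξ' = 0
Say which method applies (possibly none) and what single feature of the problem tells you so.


Technique: the homogeneous substitution — the slope's numerator and denominator have matching total degree, so it depends only on ξ/r and the ratio substitution collapses it. A Bernoulli rewrite works here as the equation stands — the homogeneous substitution is the more immediate reading.


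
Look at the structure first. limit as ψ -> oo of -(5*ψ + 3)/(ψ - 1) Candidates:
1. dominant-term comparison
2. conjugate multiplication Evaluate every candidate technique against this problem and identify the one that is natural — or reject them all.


Verdict: dominant-term comparison — divide through by the highest power of ψ; every lower-order term dies and the dominant terms decide the limit.
- dominant-term comparison — yes — fits the structure here.
- conjugate multiplication: the conjugate move applies to radical differences, which this is not.


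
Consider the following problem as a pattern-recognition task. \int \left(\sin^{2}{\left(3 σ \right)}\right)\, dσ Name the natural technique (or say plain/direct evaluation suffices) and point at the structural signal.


Best approach: a trigonometric identity — \sin^{2}{\left(3 σ \right)} is the textbook power-reduction case — identities first, antiderivatives second.


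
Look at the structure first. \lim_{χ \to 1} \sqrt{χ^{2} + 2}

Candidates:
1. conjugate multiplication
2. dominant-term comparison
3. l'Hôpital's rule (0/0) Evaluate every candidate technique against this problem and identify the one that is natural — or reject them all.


Verdict: no special technique — no zero denominators, no indeterminate clash at 1 — substitute and read off the value.
- conjugate multiplication — rationalization has no target — no divergent radical difference appears.
- dominant-term comparison — this limit is not decided by comparing polynomial growth at infinity.
- l'Hôpital's rule (0/0) — evaluation at the point is determinate, so the rule has nothing to repair.


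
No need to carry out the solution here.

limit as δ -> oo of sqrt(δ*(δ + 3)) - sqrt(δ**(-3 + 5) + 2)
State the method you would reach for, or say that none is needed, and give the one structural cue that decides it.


Technique: conjugate multiplication — two divergent pieces with a minus sign between them and a radical in the mix: rationalize sqrt(δ*(δ + 3)) - sqrt(δ**(-3 + 5) + 2) before any limit law applies.


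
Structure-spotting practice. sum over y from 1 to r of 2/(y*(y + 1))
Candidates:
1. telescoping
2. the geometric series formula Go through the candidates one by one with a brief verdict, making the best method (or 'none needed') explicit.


Diagnosis: telescoping — the summand 2/(y*(y + 1)) decomposes into fractions whose poles differ by an integer shift — the series collapses.
- telescoping — yes — fits the structure here.
- the geometric series formula — dividing successive terms gives an index-dependent quantity, not a constant.


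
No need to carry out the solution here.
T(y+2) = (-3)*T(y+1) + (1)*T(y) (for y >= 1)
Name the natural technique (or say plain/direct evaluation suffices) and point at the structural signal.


Diagnosis: the characteristic-root method — constant coefficients and linearity mean the ansatz r^y reduces it to solving the characteristic polynomial.


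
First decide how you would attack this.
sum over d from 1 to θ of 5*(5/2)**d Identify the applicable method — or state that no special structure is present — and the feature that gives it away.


Best approach: the geometric series formula — term-over-term division gives 5/2 every time — index-free ratio, geometric sum formula applies.


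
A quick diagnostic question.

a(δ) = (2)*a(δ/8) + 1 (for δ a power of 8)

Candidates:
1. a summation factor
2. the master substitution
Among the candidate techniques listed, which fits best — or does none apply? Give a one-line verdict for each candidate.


Best approach: the master substitution — the argument shrinks by the factor 8, so measure the index on a logarithmic scale and the recursion becomes a shift.
- a summation factor: a divided-index call is outside the fixed-shift first-order family a summation factor normalizes.
- the master substitution — a fit — the right tool for this form.


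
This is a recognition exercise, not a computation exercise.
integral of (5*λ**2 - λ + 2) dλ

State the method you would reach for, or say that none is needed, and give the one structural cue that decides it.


Technique: no special technique — a term-by-term power-rule job in λ; no substitution or rearrangement earns its keep here.


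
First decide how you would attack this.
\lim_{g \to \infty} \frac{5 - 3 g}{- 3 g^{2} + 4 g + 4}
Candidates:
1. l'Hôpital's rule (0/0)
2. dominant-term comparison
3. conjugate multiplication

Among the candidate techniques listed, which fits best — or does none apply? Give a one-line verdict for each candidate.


Best approach: dominant-term comparison — divide by the highest power of g present: lower-order terms vanish and the dominant ratio remains.
- l'Hôpital's rule (0/0) — as a single quotient the expression runs to ∞/∞ at the limit point — an at-infinity form of the rule would apply, though the leading-growth comparison is the direct reading.
- dominant-term comparison — yes, a natural case for it.
- conjugate multiplication — multiplying by a conjugate would not remove any indeterminacy here.


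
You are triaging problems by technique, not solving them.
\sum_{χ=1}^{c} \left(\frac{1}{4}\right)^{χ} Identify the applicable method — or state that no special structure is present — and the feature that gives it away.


Verdict: the geometric series formula — consecutive terms stand in a fixed index-free ratio — the geometric sum formula closes it.


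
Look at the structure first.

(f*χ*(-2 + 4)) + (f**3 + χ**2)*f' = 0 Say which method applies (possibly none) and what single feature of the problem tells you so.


Technique: the exact-equation method — equality of cross partials is the green light — assemble the potential function term by term.


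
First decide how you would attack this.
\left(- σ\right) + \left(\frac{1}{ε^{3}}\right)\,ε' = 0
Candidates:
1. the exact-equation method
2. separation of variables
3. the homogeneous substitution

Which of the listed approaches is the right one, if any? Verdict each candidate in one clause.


Verdict: separation of variables — the derivative equals a pure function of σ (namely σ) times a pure function of ε (namely ε^{3}); divide and integrate each side.
- the exact-equation method: any potential here is of the trivial single-variable kind; the exact method earns its name only with genuine cross terms.
- separation of variables — a fit — the right tool for this form.
- the homogeneous substitution — the slope is not a function of the ratio of the variables alone.


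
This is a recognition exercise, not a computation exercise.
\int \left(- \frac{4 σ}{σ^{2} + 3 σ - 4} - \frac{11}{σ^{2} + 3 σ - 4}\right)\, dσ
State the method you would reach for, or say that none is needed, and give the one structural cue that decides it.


Best approach: partial fractions — rational integrand, reducible denominator σ^{2} + 3 σ - 4: decompose first, integrate second.


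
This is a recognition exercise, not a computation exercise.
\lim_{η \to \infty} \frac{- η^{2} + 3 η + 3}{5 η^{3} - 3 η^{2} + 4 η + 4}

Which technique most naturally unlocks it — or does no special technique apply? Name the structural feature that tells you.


Technique: dominant-term comparison — as η grows, only the highest-degree terms matter — compare leading terms and read the limit off. As a single quotient, the ∞/∞ shape would yield to repeated differentiation as well — the growth comparison gets there in one look.


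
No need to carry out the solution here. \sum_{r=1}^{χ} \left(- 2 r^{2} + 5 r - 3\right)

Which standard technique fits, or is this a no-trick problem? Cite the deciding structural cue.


Best approach: no special technique — constant-multiple powers of r with no cancellation partners and no common ratio — use the standard power-sum formulas.


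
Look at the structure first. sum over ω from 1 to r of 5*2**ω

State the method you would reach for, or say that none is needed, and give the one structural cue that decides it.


Diagnosis: the geometric series formula — each term is 2 times the previous one, so the geometric-series formula applies directly.


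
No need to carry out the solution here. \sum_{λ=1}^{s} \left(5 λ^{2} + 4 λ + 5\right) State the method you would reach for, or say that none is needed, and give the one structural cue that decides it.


Method: no special technique — recognize the absence of structure: constant-multiple powers of λ summed plainly, no special method required.


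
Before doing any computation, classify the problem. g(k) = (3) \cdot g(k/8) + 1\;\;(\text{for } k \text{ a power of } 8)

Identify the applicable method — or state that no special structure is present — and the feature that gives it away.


Best approach: the master substitution — treat m = log base 8 of k as the new clock: one recursion step advances m by one while k scales by 8.


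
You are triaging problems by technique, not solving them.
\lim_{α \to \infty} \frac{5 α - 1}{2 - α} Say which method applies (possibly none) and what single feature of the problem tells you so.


Verdict: dominant-term comparison — divide by the highest power of α present: lower-order terms vanish and the dominant ratio remains. l'Hôpital's at-infinity variant applies to the expression viewed as a single quotient; the leading-term comparison is the direct route.


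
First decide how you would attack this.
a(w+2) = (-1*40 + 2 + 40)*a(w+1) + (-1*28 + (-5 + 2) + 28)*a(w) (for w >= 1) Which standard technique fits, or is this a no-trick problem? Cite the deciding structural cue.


Verdict: the characteristic-root method — linear, homogeneous, constant coefficients: solutions of the form r^w exist — find the roots of the characteristic polynomial.


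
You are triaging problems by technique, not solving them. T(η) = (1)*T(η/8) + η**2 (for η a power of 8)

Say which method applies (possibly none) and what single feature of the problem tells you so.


Method: the master substitution — the recursive call is at index η/8 rather than a shift, a divide-and-conquer shape — substituting η = 8^m linearizes it.


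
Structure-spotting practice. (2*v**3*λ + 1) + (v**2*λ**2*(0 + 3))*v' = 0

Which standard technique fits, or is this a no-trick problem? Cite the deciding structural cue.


Technique: the exact-equation method — checking ∂/∂v of 2*v**3*λ + 1 against ∂/∂λ of v**2*λ**2*(0 + 3): they match — the equation is exact as it stands.


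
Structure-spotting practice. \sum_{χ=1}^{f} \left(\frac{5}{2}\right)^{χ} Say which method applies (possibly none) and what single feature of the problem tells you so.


Diagnosis: the geometric series formula — check a ratio of consecutive terms: it is \frac{5}{2}, independent of the index, so the geometric formula closes the sum.


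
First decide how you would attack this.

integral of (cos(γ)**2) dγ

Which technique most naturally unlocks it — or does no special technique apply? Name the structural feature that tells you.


Diagnosis: a trigonometric identity — cos(γ)**2 carries an even exponent — trade it for double-angle cosines before integrating.


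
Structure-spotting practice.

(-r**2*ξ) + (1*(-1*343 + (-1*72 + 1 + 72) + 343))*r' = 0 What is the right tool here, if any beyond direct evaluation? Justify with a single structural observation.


Diagnosis: separation of variables — solved for the derivative, the right side factors as ξ times r**2 — all ξ-dependence separates from all r-dependence.


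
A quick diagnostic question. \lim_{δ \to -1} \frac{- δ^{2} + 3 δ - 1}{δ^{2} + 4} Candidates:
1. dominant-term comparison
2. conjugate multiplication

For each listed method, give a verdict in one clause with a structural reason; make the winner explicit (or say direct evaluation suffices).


Best approach: no special technique — no vanishing denominator and no indeterminate clash at the point — evaluation is immediate.
- dominant-term comparison: this limit is not decided by comparing polynomial growth at infinity.
- conjugate multiplication: there are no radicals in tension whose conjugate would simplify matters.


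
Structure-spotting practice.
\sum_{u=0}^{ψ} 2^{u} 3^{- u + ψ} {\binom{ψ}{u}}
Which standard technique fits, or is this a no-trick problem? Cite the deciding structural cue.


Technique: the binomial theorem — the binomial coefficients weight matched powers of 2 and 3, which is exactly the expansion of a binomial power.


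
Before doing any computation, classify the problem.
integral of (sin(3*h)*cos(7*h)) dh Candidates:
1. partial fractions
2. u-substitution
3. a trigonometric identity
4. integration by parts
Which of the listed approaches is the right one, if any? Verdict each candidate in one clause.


Diagnosis: a trigonometric identity — cross-frequency products like sin(3*h)*cos(7*h) are the textbook product-to-sum case — the identity converts them to directly integrable sinusoids.
- partial fractions — there is no rational-function structure to decompose.
- u-substitution: no subexpression of the integrand serves as a whole-integral substitution inner — individual terms may offer their own, but none carries its derivative as a factor of the full integrand; a working change of variable would have to be constructed from outside the expression.
- a trigonometric identity: applies; the problem has the shape this method handles.
- integration by parts: not the fit here: there is no polynomial factor to ladder down — parts can still close the trigonometric product by recursion, though the identity rewrite is the direct route.


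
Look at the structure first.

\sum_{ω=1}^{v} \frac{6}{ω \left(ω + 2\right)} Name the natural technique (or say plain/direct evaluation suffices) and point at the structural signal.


Verdict: telescoping — one partial-fraction pass turns \frac{6}{ω \left(ω + 2\right)} into a shifted difference, and shifted differences telescope.


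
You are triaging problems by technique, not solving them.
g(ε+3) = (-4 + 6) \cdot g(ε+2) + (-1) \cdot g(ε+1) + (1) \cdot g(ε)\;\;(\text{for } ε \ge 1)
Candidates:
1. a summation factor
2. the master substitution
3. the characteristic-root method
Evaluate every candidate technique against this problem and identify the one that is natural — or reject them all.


Technique: the characteristic-root method — the recurrence is linear and homogeneous with constant coefficients, so the ansatz r^ε turns it into a polynomial equation for r.
- a summation factor: the recurrence reaches back more than one step, outside the first-order family a summation factor normalizes.
- the master substitution — this is shift-type recursion, outside the divide-and-conquer template.
- the characteristic-root method: yes, a natural case for it.


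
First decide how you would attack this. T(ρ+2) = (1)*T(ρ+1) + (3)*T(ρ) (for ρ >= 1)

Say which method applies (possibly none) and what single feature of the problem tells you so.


Method: the characteristic-root method — the recurrence is linear and homogeneous with constant coefficients, so the ansatz r^ρ turns it into a polynomial equation for r.


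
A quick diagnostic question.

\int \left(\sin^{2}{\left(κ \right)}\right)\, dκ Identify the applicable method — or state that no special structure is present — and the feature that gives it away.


Technique: a trigonometric identity — reduce \sin^{2}{\left(κ \right)} with the power-reduction formula and the integral becomes first-degree trigonometry.


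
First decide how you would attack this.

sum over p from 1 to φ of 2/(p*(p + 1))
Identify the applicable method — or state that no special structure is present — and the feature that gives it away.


Technique: telescoping — one partial-fraction pass turns 2/(p*(p + 1)) into a shifted difference, and shifted differences telescope.
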